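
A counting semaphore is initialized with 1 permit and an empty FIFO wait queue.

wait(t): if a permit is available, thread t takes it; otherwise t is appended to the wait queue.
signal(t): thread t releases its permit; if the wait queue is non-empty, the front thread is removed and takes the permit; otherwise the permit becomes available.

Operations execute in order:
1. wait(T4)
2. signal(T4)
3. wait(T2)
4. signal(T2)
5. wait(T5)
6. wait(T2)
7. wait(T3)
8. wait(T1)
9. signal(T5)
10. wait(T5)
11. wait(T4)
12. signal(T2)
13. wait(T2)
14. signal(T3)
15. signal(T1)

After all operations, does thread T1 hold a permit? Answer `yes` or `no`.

Step 1: wait(T4) -> count=0 queue=[] holders={T4}
Step 2: signal(T4) -> count=1 queue=[] holders={none}
Step 3: wait(T2) -> count=0 queue=[] holders={T2}
Step 4: signal(T2) -> count=1 queue=[] holders={none}
Step 5: wait(T5) -> count=0 queue=[] holders={T5}
Step 6: wait(T2) -> count=0 queue=[T2] holders={T5}
Step 7: wait(T3) -> count=0 queue=[T2,T3] holders={T5}
Step 8: wait(T1) -> count=0 queue=[T2,T3,T1] holders={T5}
Step 9: signal(T5) -> count=0 queue=[T3,T1] holders={T2}
Step 10: wait(T5) -> count=0 queue=[T3,T1,T5] holders={T2}
Step 11: wait(T4) -> count=0 queue=[T3,T1,T5,T4] holders={T2}
Step 12: signal(T2) -> count=0 queue=[T1,T5,T4] holders={T3}
Step 13: wait(T2) -> count=0 queue=[T1,T5,T4,T2] holders={T3}
Step 14: signal(T3) -> count=0 queue=[T5,T4,T2] holders={T1}
Step 15: signal(T1) -> count=0 queue=[T4,T2] holders={T5}
Final holders: {T5} -> T1 not in holders

Answer: no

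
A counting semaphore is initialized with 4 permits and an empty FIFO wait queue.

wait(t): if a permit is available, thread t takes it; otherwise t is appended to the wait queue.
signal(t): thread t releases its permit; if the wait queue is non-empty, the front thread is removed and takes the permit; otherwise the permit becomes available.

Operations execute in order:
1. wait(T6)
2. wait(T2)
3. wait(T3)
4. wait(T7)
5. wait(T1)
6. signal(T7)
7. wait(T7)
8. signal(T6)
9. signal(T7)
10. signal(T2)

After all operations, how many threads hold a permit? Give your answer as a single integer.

Answer: 2

Derivation:
Step 1: wait(T6) -> count=3 queue=[] holders={T6}
Step 2: wait(T2) -> count=2 queue=[] holders={T2,T6}
Step 3: wait(T3) -> count=1 queue=[] holders={T2,T3,T6}
Step 4: wait(T7) -> count=0 queue=[] holders={T2,T3,T6,T7}
Step 5: wait(T1) -> count=0 queue=[T1] holders={T2,T3,T6,T7}
Step 6: signal(T7) -> count=0 queue=[] holders={T1,T2,T3,T6}
Step 7: wait(T7) -> count=0 queue=[T7] holders={T1,T2,T3,T6}
Step 8: signal(T6) -> count=0 queue=[] holders={T1,T2,T3,T7}
Step 9: signal(T7) -> count=1 queue=[] holders={T1,T2,T3}
Step 10: signal(T2) -> count=2 queue=[] holders={T1,T3}
Final holders: {T1,T3} -> 2 thread(s)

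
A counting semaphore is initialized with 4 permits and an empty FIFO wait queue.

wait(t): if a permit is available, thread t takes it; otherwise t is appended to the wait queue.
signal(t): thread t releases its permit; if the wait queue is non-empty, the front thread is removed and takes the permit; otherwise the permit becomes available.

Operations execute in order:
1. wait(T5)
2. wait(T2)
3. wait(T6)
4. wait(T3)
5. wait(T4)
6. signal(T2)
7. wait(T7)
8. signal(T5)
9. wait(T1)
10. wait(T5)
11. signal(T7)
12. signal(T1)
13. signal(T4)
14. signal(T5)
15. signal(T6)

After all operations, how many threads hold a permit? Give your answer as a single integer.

Answer: 1

Derivation:
Step 1: wait(T5) -> count=3 queue=[] holders={T5}
Step 2: wait(T2) -> count=2 queue=[] holders={T2,T5}
Step 3: wait(T6) -> count=1 queue=[] holders={T2,T5,T6}
Step 4: wait(T3) -> count=0 queue=[] holders={T2,T3,T5,T6}
Step 5: wait(T4) -> count=0 queue=[T4] holders={T2,T3,T5,T6}
Step 6: signal(T2) -> count=0 queue=[] holders={T3,T4,T5,T6}
Step 7: wait(T7) -> count=0 queue=[T7] holders={T3,T4,T5,T6}
Step 8: signal(T5) -> count=0 queue=[] holders={T3,T4,T6,T7}
Step 9: wait(T1) -> count=0 queue=[T1] holders={T3,T4,T6,T7}
Step 10: wait(T5) -> count=0 queue=[T1,T5] holders={T3,T4,T6,T7}
Step 11: signal(T7) -> count=0 queue=[T5] holders={T1,T3,T4,T6}
Step 12: signal(T1) -> count=0 queue=[] holders={T3,T4,T5,T6}
Step 13: signal(T4) -> count=1 queue=[] holders={T3,T5,T6}
Step 14: signal(T5) -> count=2 queue=[] holders={T3,T6}
Step 15: signal(T6) -> count=3 queue=[] holders={T3}
Final holders: {T3} -> 1 thread(s)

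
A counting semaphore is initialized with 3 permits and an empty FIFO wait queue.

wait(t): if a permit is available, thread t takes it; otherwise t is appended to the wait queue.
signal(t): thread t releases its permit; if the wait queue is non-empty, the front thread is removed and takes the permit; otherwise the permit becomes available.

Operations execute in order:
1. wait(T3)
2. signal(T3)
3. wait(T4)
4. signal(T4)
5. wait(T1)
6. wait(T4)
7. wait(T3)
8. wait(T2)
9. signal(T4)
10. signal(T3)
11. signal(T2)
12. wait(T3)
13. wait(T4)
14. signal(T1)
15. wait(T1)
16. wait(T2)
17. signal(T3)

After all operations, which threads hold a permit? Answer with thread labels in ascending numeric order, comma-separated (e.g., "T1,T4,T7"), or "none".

Answer: T1,T2,T4

Derivation:
Step 1: wait(T3) -> count=2 queue=[] holders={T3}
Step 2: signal(T3) -> count=3 queue=[] holders={none}
Step 3: wait(T4) -> count=2 queue=[] holders={T4}
Step 4: signal(T4) -> count=3 queue=[] holders={none}
Step 5: wait(T1) -> count=2 queue=[] holders={T1}
Step 6: wait(T4) -> count=1 queue=[] holders={T1,T4}
Step 7: wait(T3) -> count=0 queue=[] holders={T1,T3,T4}
Step 8: wait(T2) -> count=0 queue=[T2] holders={T1,T3,T4}
Step 9: signal(T4) -> count=0 queue=[] holders={T1,T2,T3}
Step 10: signal(T3) -> count=1 queue=[] holders={T1,T2}
Step 11: signal(T2) -> count=2 queue=[] holders={T1}
Step 12: wait(T3) -> count=1 queue=[] holders={T1,T3}
Step 13: wait(T4) -> count=0 queue=[] holders={T1,T3,T4}
Step 14: signal(T1) -> count=1 queue=[] holders={T3,T4}
Step 15: wait(T1) -> count=0 queue=[] holders={T1,T3,T4}
Step 16: wait(T2) -> count=0 queue=[T2] holders={T1,T3,T4}
Step 17: signal(T3) -> count=0 queue=[] holders={T1,T2,T4}
Final holders: T1,T2,T4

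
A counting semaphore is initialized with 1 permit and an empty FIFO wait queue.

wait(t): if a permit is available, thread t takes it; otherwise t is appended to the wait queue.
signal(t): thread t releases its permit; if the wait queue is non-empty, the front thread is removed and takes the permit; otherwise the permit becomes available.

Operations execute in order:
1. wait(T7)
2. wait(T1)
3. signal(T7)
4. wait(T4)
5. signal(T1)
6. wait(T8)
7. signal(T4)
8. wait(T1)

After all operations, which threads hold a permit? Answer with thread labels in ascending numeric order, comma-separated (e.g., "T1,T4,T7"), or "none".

Step 1: wait(T7) -> count=0 queue=[] holders={T7}
Step 2: wait(T1) -> count=0 queue=[T1] holders={T7}
Step 3: signal(T7) -> count=0 queue=[] holders={T1}
Step 4: wait(T4) -> count=0 queue=[T4] holders={T1}
Step 5: signal(T1) -> count=0 queue=[] holders={T4}
Step 6: wait(T8) -> count=0 queue=[T8] holders={T4}
Step 7: signal(T4) -> count=0 queue=[] holders={T8}
Step 8: wait(T1) -> count=0 queue=[T1] holders={T8}
Final holders: T8

Answer: T8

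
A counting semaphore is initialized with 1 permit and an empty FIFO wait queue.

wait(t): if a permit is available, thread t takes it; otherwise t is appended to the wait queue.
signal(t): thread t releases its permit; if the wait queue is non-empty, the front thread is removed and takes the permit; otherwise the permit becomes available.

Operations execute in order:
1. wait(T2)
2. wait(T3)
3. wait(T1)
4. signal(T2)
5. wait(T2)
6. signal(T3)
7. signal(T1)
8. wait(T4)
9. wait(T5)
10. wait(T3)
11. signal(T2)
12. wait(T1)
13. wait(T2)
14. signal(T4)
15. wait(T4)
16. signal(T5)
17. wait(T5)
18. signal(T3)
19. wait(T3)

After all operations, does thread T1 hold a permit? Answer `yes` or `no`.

Answer: yes

Derivation:
Step 1: wait(T2) -> count=0 queue=[] holders={T2}
Step 2: wait(T3) -> count=0 queue=[T3] holders={T2}
Step 3: wait(T1) -> count=0 queue=[T3,T1] holders={T2}
Step 4: signal(T2) -> count=0 queue=[T1] holders={T3}
Step 5: wait(T2) -> count=0 queue=[T1,T2] holders={T3}
Step 6: signal(T3) -> count=0 queue=[T2] holders={T1}
Step 7: signal(T1) -> count=0 queue=[] holders={T2}
Step 8: wait(T4) -> count=0 queue=[T4] holders={T2}
Step 9: wait(T5) -> count=0 queue=[T4,T5] holders={T2}
Step 10: wait(T3) -> count=0 queue=[T4,T5,T3] holders={T2}
Step 11: signal(T2) -> count=0 queue=[T5,T3] holders={T4}
Step 12: wait(T1) -> count=0 queue=[T5,T3,T1] holders={T4}
Step 13: wait(T2) -> count=0 queue=[T5,T3,T1,T2] holders={T4}
Step 14: signal(T4) -> count=0 queue=[T3,T1,T2] holders={T5}
Step 15: wait(T4) -> count=0 queue=[T3,T1,T2,T4] holders={T5}
Step 16: signal(T5) -> count=0 queue=[T1,T2,T4] holders={T3}
Step 17: wait(T5) -> count=0 queue=[T1,T2,T4,T5] holders={T3}
Step 18: signal(T3) -> count=0 queue=[T2,T4,T5] holders={T1}
Step 19: wait(T3) -> count=0 queue=[T2,T4,T5,T3] holders={T1}
Final holders: {T1} -> T1 in holders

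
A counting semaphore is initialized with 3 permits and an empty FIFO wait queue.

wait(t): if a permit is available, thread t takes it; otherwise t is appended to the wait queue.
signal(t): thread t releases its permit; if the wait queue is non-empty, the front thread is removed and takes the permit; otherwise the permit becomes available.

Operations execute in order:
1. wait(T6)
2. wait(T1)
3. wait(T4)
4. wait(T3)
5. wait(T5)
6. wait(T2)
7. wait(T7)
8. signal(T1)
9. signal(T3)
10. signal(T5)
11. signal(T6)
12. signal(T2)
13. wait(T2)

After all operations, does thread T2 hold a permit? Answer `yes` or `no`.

Step 1: wait(T6) -> count=2 queue=[] holders={T6}
Step 2: wait(T1) -> count=1 queue=[] holders={T1,T6}
Step 3: wait(T4) -> count=0 queue=[] holders={T1,T4,T6}
Step 4: wait(T3) -> count=0 queue=[T3] holders={T1,T4,T6}
Step 5: wait(T5) -> count=0 queue=[T3,T5] holders={T1,T4,T6}
Step 6: wait(T2) -> count=0 queue=[T3,T5,T2] holders={T1,T4,T6}
Step 7: wait(T7) -> count=0 queue=[T3,T5,T2,T7] holders={T1,T4,T6}
Step 8: signal(T1) -> count=0 queue=[T5,T2,T7] holders={T3,T4,T6}
Step 9: signal(T3) -> count=0 queue=[T2,T7] holders={T4,T5,T6}
Step 10: signal(T5) -> count=0 queue=[T7] holders={T2,T4,T6}
Step 11: signal(T6) -> count=0 queue=[] holders={T2,T4,T7}
Step 12: signal(T2) -> count=1 queue=[] holders={T4,T7}
Step 13: wait(T2) -> count=0 queue=[] holders={T2,T4,T7}
Final holders: {T2,T4,T7} -> T2 in holders

Answer: yes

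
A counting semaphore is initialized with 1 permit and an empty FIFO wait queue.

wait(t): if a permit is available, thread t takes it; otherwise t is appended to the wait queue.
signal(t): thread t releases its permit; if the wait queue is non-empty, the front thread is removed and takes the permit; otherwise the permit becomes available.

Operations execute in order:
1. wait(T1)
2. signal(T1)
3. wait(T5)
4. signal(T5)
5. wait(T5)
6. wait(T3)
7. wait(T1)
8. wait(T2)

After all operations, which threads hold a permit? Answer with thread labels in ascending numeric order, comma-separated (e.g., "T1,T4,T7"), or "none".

Answer: T5

Derivation:
Step 1: wait(T1) -> count=0 queue=[] holders={T1}
Step 2: signal(T1) -> count=1 queue=[] holders={none}
Step 3: wait(T5) -> count=0 queue=[] holders={T5}
Step 4: signal(T5) -> count=1 queue=[] holders={none}
Step 5: wait(T5) -> count=0 queue=[] holders={T5}
Step 6: wait(T3) -> count=0 queue=[T3] holders={T5}
Step 7: wait(T1) -> count=0 queue=[T3,T1] holders={T5}
Step 8: wait(T2) -> count=0 queue=[T3,T1,T2] holders={T5}
Final holders: T5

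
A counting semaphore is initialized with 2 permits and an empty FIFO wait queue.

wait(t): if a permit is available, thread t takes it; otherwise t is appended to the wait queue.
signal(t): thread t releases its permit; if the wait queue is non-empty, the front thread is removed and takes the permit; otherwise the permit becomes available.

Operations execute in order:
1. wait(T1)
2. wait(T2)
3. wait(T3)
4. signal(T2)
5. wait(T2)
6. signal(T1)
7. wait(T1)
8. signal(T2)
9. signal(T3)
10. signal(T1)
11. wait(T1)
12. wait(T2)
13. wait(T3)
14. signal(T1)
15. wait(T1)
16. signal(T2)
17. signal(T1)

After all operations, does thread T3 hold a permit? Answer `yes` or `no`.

Step 1: wait(T1) -> count=1 queue=[] holders={T1}
Step 2: wait(T2) -> count=0 queue=[] holders={T1,T2}
Step 3: wait(T3) -> count=0 queue=[T3] holders={T1,T2}
Step 4: signal(T2) -> count=0 queue=[] holders={T1,T3}
Step 5: wait(T2) -> count=0 queue=[T2] holders={T1,T3}
Step 6: signal(T1) -> count=0 queue=[] holders={T2,T3}
Step 7: wait(T1) -> count=0 queue=[T1] holders={T2,T3}
Step 8: signal(T2) -> count=0 queue=[] holders={T1,T3}
Step 9: signal(T3) -> count=1 queue=[] holders={T1}
Step 10: signal(T1) -> count=2 queue=[] holders={none}
Step 11: wait(T1) -> count=1 queue=[] holders={T1}
Step 12: wait(T2) -> count=0 queue=[] holders={T1,T2}
Step 13: wait(T3) -> count=0 queue=[T3] holders={T1,T2}
Step 14: signal(T1) -> count=0 queue=[] holders={T2,T3}
Step 15: wait(T1) -> count=0 queue=[T1] holders={T2,T3}
Step 16: signal(T2) -> count=0 queue=[] holders={T1,T3}
Step 17: signal(T1) -> count=1 queue=[] holders={T3}
Final holders: {T3} -> T3 in holders

Answer: yes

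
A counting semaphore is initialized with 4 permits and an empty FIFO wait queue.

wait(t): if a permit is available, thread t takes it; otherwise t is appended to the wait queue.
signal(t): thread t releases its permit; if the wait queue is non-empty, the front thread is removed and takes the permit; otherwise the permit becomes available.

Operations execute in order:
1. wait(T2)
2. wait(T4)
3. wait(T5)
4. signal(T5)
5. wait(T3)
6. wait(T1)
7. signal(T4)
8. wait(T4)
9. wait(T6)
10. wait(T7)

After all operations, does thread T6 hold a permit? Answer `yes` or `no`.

Answer: no

Derivation:
Step 1: wait(T2) -> count=3 queue=[] holders={T2}
Step 2: wait(T4) -> count=2 queue=[] holders={T2,T4}
Step 3: wait(T5) -> count=1 queue=[] holders={T2,T4,T5}
Step 4: signal(T5) -> count=2 queue=[] holders={T2,T4}
Step 5: wait(T3) -> count=1 queue=[] holders={T2,T3,T4}
Step 6: wait(T1) -> count=0 queue=[] holders={T1,T2,T3,T4}
Step 7: signal(T4) -> count=1 queue=[] holders={T1,T2,T3}
Step 8: wait(T4) -> count=0 queue=[] holders={T1,T2,T3,T4}
Step 9: wait(T6) -> count=0 queue=[T6] holders={T1,T2,T3,T4}
Step 10: wait(T7) -> count=0 queue=[T6,T7] holders={T1,T2,T3,T4}
Final holders: {T1,T2,T3,T4} -> T6 not in holders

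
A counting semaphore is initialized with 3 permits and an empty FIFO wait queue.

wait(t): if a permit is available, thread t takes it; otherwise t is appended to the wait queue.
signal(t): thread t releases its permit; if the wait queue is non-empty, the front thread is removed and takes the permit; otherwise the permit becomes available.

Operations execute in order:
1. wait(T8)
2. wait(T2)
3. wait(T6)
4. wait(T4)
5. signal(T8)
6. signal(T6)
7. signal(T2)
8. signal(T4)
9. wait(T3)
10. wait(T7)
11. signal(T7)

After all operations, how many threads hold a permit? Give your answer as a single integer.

Answer: 1

Derivation:
Step 1: wait(T8) -> count=2 queue=[] holders={T8}
Step 2: wait(T2) -> count=1 queue=[] holders={T2,T8}
Step 3: wait(T6) -> count=0 queue=[] holders={T2,T6,T8}
Step 4: wait(T4) -> count=0 queue=[T4] holders={T2,T6,T8}
Step 5: signal(T8) -> count=0 queue=[] holders={T2,T4,T6}
Step 6: signal(T6) -> count=1 queue=[] holders={T2,T4}
Step 7: signal(T2) -> count=2 queue=[] holders={T4}
Step 8: signal(T4) -> count=3 queue=[] holders={none}
Step 9: wait(T3) -> count=2 queue=[] holders={T3}
Step 10: wait(T7) -> count=1 queue=[] holders={T3,T7}
Step 11: signal(T7) -> count=2 queue=[] holders={T3}
Final holders: {T3} -> 1 thread(s)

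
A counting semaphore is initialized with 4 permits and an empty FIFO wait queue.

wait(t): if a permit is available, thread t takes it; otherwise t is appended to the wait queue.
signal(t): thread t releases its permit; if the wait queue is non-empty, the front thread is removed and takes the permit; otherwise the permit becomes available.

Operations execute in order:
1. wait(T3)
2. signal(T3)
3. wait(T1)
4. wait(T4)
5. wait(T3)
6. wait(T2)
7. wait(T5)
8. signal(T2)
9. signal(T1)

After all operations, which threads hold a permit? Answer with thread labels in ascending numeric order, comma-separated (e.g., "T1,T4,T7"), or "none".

Step 1: wait(T3) -> count=3 queue=[] holders={T3}
Step 2: signal(T3) -> count=4 queue=[] holders={none}
Step 3: wait(T1) -> count=3 queue=[] holders={T1}
Step 4: wait(T4) -> count=2 queue=[] holders={T1,T4}
Step 5: wait(T3) -> count=1 queue=[] holders={T1,T3,T4}
Step 6: wait(T2) -> count=0 queue=[] holders={T1,T2,T3,T4}
Step 7: wait(T5) -> count=0 queue=[T5] holders={T1,T2,T3,T4}
Step 8: signal(T2) -> count=0 queue=[] holders={T1,T3,T4,T5}
Step 9: signal(T1) -> count=1 queue=[] holders={T3,T4,T5}
Final holders: T3,T4,T5

Answer: T3,T4,T5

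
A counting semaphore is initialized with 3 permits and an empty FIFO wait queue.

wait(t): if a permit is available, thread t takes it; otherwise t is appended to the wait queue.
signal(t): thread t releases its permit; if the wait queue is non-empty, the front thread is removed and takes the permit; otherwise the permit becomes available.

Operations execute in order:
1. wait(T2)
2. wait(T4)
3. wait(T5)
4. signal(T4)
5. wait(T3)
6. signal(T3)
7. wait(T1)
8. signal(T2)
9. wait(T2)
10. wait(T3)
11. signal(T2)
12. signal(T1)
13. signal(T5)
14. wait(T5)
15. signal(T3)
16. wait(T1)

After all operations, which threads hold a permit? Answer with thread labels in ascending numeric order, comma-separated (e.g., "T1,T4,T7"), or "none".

Answer: T1,T5

Derivation:
Step 1: wait(T2) -> count=2 queue=[] holders={T2}
Step 2: wait(T4) -> count=1 queue=[] holders={T2,T4}
Step 3: wait(T5) -> count=0 queue=[] holders={T2,T4,T5}
Step 4: signal(T4) -> count=1 queue=[] holders={T2,T5}
Step 5: wait(T3) -> count=0 queue=[] holders={T2,T3,T5}
Step 6: signal(T3) -> count=1 queue=[] holders={T2,T5}
Step 7: wait(T1) -> count=0 queue=[] holders={T1,T2,T5}
Step 8: signal(T2) -> count=1 queue=[] holders={T1,T5}
Step 9: wait(T2) -> count=0 queue=[] holders={T1,T2,T5}
Step 10: wait(T3) -> count=0 queue=[T3] holders={T1,T2,T5}
Step 11: signal(T2) -> count=0 queue=[] holders={T1,T3,T5}
Step 12: signal(T1) -> count=1 queue=[] holders={T3,T5}
Step 13: signal(T5) -> count=2 queue=[] holders={T3}
Step 14: wait(T5) -> count=1 queue=[] holders={T3,T5}
Step 15: signal(T3) -> count=2 queue=[] holders={T5}
Step 16: wait(T1) -> count=1 queue=[] holders={T1,T5}
Final holders: T1,T5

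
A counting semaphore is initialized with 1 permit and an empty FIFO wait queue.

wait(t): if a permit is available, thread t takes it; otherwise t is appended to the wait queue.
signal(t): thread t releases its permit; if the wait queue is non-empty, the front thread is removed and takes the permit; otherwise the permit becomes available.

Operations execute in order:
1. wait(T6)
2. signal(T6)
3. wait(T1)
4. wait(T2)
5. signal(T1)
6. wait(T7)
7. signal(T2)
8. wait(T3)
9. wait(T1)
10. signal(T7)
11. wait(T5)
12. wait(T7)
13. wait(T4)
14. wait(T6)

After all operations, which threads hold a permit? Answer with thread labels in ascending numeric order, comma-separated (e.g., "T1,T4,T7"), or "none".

Answer: T3

Derivation:
Step 1: wait(T6) -> count=0 queue=[] holders={T6}
Step 2: signal(T6) -> count=1 queue=[] holders={none}
Step 3: wait(T1) -> count=0 queue=[] holders={T1}
Step 4: wait(T2) -> count=0 queue=[T2] holders={T1}
Step 5: signal(T1) -> count=0 queue=[] holders={T2}
Step 6: wait(T7) -> count=0 queue=[T7] holders={T2}
Step 7: signal(T2) -> count=0 queue=[] holders={T7}
Step 8: wait(T3) -> count=0 queue=[T3] holders={T7}
Step 9: wait(T1) -> count=0 queue=[T3,T1] holders={T7}
Step 10: signal(T7) -> count=0 queue=[T1] holders={T3}
Step 11: wait(T5) -> count=0 queue=[T1,T5] holders={T3}
Step 12: wait(T7) -> count=0 queue=[T1,T5,T7] holders={T3}
Step 13: wait(T4) -> count=0 queue=[T1,T5,T7,T4] holders={T3}
Step 14: wait(T6) -> count=0 queue=[T1,T5,T7,T4,T6] holders={T3}
Final holders: T3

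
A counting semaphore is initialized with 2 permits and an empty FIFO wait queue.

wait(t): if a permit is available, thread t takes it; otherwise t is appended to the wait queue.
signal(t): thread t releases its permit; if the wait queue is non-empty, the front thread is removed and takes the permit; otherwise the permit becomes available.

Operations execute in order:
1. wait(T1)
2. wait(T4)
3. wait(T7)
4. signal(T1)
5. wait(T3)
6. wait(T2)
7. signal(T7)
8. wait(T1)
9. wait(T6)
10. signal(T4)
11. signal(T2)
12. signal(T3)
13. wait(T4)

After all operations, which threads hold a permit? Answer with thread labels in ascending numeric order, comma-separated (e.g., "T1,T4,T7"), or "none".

Answer: T1,T6

Derivation:
Step 1: wait(T1) -> count=1 queue=[] holders={T1}
Step 2: wait(T4) -> count=0 queue=[] holders={T1,T4}
Step 3: wait(T7) -> count=0 queue=[T7] holders={T1,T4}
Step 4: signal(T1) -> count=0 queue=[] holders={T4,T7}
Step 5: wait(T3) -> count=0 queue=[T3] holders={T4,T7}
Step 6: wait(T2) -> count=0 queue=[T3,T2] holders={T4,T7}
Step 7: signal(T7) -> count=0 queue=[T2] holders={T3,T4}
Step 8: wait(T1) -> count=0 queue=[T2,T1] holders={T3,T4}
Step 9: wait(T6) -> count=0 queue=[T2,T1,T6] holders={T3,T4}
Step 10: signal(T4) -> count=0 queue=[T1,T6] holders={T2,T3}
Step 11: signal(T2) -> count=0 queue=[T6] holders={T1,T3}
Step 12: signal(T3) -> count=0 queue=[] holders={T1,T6}
Step 13: wait(T4) -> count=0 queue=[T4] holders={T1,T6}
Final holders: T1,T6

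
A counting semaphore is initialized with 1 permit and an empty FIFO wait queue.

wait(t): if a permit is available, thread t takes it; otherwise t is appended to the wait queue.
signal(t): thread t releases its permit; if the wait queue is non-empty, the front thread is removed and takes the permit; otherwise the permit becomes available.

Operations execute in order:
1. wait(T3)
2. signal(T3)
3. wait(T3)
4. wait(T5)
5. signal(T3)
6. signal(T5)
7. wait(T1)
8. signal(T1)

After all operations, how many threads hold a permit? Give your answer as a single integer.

Step 1: wait(T3) -> count=0 queue=[] holders={T3}
Step 2: signal(T3) -> count=1 queue=[] holders={none}
Step 3: wait(T3) -> count=0 queue=[] holders={T3}
Step 4: wait(T5) -> count=0 queue=[T5] holders={T3}
Step 5: signal(T3) -> count=0 queue=[] holders={T5}
Step 6: signal(T5) -> count=1 queue=[] holders={none}
Step 7: wait(T1) -> count=0 queue=[] holders={T1}
Step 8: signal(T1) -> count=1 queue=[] holders={none}
Final holders: {none} -> 0 thread(s)

Answer: 0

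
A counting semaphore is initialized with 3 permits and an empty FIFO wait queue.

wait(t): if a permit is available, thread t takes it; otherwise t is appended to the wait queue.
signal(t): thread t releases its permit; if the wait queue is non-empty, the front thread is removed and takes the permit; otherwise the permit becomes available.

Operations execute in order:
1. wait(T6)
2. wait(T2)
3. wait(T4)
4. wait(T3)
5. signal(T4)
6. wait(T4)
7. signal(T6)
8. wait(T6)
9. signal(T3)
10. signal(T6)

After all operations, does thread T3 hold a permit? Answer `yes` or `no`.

Answer: no

Derivation:
Step 1: wait(T6) -> count=2 queue=[] holders={T6}
Step 2: wait(T2) -> count=1 queue=[] holders={T2,T6}
Step 3: wait(T4) -> count=0 queue=[] holders={T2,T4,T6}
Step 4: wait(T3) -> count=0 queue=[T3] holders={T2,T4,T6}
Step 5: signal(T4) -> count=0 queue=[] holders={T2,T3,T6}
Step 6: wait(T4) -> count=0 queue=[T4] holders={T2,T3,T6}
Step 7: signal(T6) -> count=0 queue=[] holders={T2,T3,T4}
Step 8: wait(T6) -> count=0 queue=[T6] holders={T2,T3,T4}
Step 9: signal(T3) -> count=0 queue=[] holders={T2,T4,T6}
Step 10: signal(T6) -> count=1 queue=[] holders={T2,T4}
Final holders: {T2,T4} -> T3 not in holders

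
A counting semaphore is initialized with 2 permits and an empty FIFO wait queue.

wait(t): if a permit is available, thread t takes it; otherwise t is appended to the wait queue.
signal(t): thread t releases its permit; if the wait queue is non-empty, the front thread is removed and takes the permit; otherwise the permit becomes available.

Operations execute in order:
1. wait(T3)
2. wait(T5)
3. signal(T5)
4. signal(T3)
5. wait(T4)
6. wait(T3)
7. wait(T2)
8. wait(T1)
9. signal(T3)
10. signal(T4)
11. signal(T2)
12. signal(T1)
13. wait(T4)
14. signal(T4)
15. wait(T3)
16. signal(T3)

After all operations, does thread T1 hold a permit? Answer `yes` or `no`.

Answer: no

Derivation:
Step 1: wait(T3) -> count=1 queue=[] holders={T3}
Step 2: wait(T5) -> count=0 queue=[] holders={T3,T5}
Step 3: signal(T5) -> count=1 queue=[] holders={T3}
Step 4: signal(T3) -> count=2 queue=[] holders={none}
Step 5: wait(T4) -> count=1 queue=[] holders={T4}
Step 6: wait(T3) -> count=0 queue=[] holders={T3,T4}
Step 7: wait(T2) -> count=0 queue=[T2] holders={T3,T4}
Step 8: wait(T1) -> count=0 queue=[T2,T1] holders={T3,T4}
Step 9: signal(T3) -> count=0 queue=[T1] holders={T2,T4}
Step 10: signal(T4) -> count=0 queue=[] holders={T1,T2}
Step 11: signal(T2) -> count=1 queue=[] holders={T1}
Step 12: signal(T1) -> count=2 queue=[] holders={none}
Step 13: wait(T4) -> count=1 queue=[] holders={T4}
Step 14: signal(T4) -> count=2 queue=[] holders={none}
Step 15: wait(T3) -> count=1 queue=[] holders={T3}
Step 16: signal(T3) -> count=2 queue=[] holders={none}
Final holders: {none} -> T1 not in holders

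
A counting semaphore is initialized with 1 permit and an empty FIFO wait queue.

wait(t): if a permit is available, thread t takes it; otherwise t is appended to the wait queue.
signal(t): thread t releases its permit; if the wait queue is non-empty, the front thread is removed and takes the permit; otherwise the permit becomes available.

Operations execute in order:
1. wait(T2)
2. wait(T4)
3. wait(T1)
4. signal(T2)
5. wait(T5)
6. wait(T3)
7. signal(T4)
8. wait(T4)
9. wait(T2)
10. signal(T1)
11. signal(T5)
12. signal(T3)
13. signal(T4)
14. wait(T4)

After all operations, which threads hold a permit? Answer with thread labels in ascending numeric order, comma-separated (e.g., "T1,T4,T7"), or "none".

Answer: T2

Derivation:
Step 1: wait(T2) -> count=0 queue=[] holders={T2}
Step 2: wait(T4) -> count=0 queue=[T4] holders={T2}
Step 3: wait(T1) -> count=0 queue=[T4,T1] holders={T2}
Step 4: signal(T2) -> count=0 queue=[T1] holders={T4}
Step 5: wait(T5) -> count=0 queue=[T1,T5] holders={T4}
Step 6: wait(T3) -> count=0 queue=[T1,T5,T3] holders={T4}
Step 7: signal(T4) -> count=0 queue=[T5,T3] holders={T1}
Step 8: wait(T4) -> count=0 queue=[T5,T3,T4] holders={T1}
Step 9: wait(T2) -> count=0 queue=[T5,T3,T4,T2] holders={T1}
Step 10: signal(T1) -> count=0 queue=[T3,T4,T2] holders={T5}
Step 11: signal(T5) -> count=0 queue=[T4,T2] holders={T3}
Step 12: signal(T3) -> count=0 queue=[T2] holders={T4}
Step 13: signal(T4) -> count=0 queue=[] holders={T2}
Step 14: wait(T4) -> count=0 queue=[T4] holders={T2}
Final holders: T2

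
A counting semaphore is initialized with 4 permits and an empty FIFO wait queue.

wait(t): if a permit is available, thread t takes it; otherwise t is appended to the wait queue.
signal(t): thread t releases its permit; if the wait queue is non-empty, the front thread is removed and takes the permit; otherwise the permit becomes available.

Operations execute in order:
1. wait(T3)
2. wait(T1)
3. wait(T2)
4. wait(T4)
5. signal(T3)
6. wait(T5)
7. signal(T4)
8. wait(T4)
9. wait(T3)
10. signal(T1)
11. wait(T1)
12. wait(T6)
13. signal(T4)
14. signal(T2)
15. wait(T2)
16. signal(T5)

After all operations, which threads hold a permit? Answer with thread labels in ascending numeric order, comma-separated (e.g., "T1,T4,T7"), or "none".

Step 1: wait(T3) -> count=3 queue=[] holders={T3}
Step 2: wait(T1) -> count=2 queue=[] holders={T1,T3}
Step 3: wait(T2) -> count=1 queue=[] holders={T1,T2,T3}
Step 4: wait(T4) -> count=0 queue=[] holders={T1,T2,T3,T4}
Step 5: signal(T3) -> count=1 queue=[] holders={T1,T2,T4}
Step 6: wait(T5) -> count=0 queue=[] holders={T1,T2,T4,T5}
Step 7: signal(T4) -> count=1 queue=[] holders={T1,T2,T5}
Step 8: wait(T4) -> count=0 queue=[] holders={T1,T2,T4,T5}
Step 9: wait(T3) -> count=0 queue=[T3] holders={T1,T2,T4,T5}
Step 10: signal(T1) -> count=0 queue=[] holders={T2,T3,T4,T5}
Step 11: wait(T1) -> count=0 queue=[T1] holders={T2,T3,T4,T5}
Step 12: wait(T6) -> count=0 queue=[T1,T6] holders={T2,T3,T4,T5}
Step 13: signal(T4) -> count=0 queue=[T6] holders={T1,T2,T3,T5}
Step 14: signal(T2) -> count=0 queue=[] holders={T1,T3,T5,T6}
Step 15: wait(T2) -> count=0 queue=[T2] holders={T1,T3,T5,T6}
Step 16: signal(T5) -> count=0 queue=[] holders={T1,T2,T3,T6}
Final holders: T1,T2,T3,T6

Answer: T1,T2,T3,T6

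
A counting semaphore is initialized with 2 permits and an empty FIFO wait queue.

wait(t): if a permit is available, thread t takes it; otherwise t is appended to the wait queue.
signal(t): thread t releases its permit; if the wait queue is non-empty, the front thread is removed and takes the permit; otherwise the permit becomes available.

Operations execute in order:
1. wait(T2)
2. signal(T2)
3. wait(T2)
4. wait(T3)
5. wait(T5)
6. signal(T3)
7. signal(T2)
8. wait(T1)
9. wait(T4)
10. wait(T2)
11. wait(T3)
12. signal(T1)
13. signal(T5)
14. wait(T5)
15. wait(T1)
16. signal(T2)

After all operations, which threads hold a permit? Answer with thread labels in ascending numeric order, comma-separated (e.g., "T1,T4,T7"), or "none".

Step 1: wait(T2) -> count=1 queue=[] holders={T2}
Step 2: signal(T2) -> count=2 queue=[] holders={none}
Step 3: wait(T2) -> count=1 queue=[] holders={T2}
Step 4: wait(T3) -> count=0 queue=[] holders={T2,T3}
Step 5: wait(T5) -> count=0 queue=[T5] holders={T2,T3}
Step 6: signal(T3) -> count=0 queue=[] holders={T2,T5}
Step 7: signal(T2) -> count=1 queue=[] holders={T5}
Step 8: wait(T1) -> count=0 queue=[] holders={T1,T5}
Step 9: wait(T4) -> count=0 queue=[T4] holders={T1,T5}
Step 10: wait(T2) -> count=0 queue=[T4,T2] holders={T1,T5}
Step 11: wait(T3) -> count=0 queue=[T4,T2,T3] holders={T1,T5}
Step 12: signal(T1) -> count=0 queue=[T2,T3] holders={T4,T5}
Step 13: signal(T5) -> count=0 queue=[T3] holders={T2,T4}
Step 14: wait(T5) -> count=0 queue=[T3,T5] holders={T2,T4}
Step 15: wait(T1) -> count=0 queue=[T3,T5,T1] holders={T2,T4}
Step 16: signal(T2) -> count=0 queue=[T5,T1] holders={T3,T4}
Final holders: T3,T4

Answer: T3,T4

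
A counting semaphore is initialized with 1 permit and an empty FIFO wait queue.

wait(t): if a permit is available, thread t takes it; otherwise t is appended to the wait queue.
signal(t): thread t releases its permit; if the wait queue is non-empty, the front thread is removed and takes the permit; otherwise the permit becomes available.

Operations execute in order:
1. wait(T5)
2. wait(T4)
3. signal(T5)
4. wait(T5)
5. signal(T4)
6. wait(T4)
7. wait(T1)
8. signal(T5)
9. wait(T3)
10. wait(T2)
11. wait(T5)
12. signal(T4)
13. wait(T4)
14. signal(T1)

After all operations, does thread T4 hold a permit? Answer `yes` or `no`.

Step 1: wait(T5) -> count=0 queue=[] holders={T5}
Step 2: wait(T4) -> count=0 queue=[T4] holders={T5}
Step 3: signal(T5) -> count=0 queue=[] holders={T4}
Step 4: wait(T5) -> count=0 queue=[T5] holders={T4}
Step 5: signal(T4) -> count=0 queue=[] holders={T5}
Step 6: wait(T4) -> count=0 queue=[T4] holders={T5}
Step 7: wait(T1) -> count=0 queue=[T4,T1] holders={T5}
Step 8: signal(T5) -> count=0 queue=[T1] holders={T4}
Step 9: wait(T3) -> count=0 queue=[T1,T3] holders={T4}
Step 10: wait(T2) -> count=0 queue=[T1,T3,T2] holders={T4}
Step 11: wait(T5) -> count=0 queue=[T1,T3,T2,T5] holders={T4}
Step 12: signal(T4) -> count=0 queue=[T3,T2,T5] holders={T1}
Step 13: wait(T4) -> count=0 queue=[T3,T2,T5,T4] holders={T1}
Step 14: signal(T1) -> count=0 queue=[T2,T5,T4] holders={T3}
Final holders: {T3} -> T4 not in holders

Answer: no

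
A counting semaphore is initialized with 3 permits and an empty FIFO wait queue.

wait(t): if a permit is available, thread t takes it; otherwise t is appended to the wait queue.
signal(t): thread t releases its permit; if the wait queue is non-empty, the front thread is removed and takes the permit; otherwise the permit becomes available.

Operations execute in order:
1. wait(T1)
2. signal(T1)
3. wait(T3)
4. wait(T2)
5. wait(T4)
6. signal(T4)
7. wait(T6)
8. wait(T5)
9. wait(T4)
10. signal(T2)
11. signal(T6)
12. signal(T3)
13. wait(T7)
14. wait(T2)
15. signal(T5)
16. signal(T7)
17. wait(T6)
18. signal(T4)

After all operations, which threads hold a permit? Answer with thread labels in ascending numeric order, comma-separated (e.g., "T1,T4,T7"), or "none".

Step 1: wait(T1) -> count=2 queue=[] holders={T1}
Step 2: signal(T1) -> count=3 queue=[] holders={none}
Step 3: wait(T3) -> count=2 queue=[] holders={T3}
Step 4: wait(T2) -> count=1 queue=[] holders={T2,T3}
Step 5: wait(T4) -> count=0 queue=[] holders={T2,T3,T4}
Step 6: signal(T4) -> count=1 queue=[] holders={T2,T3}
Step 7: wait(T6) -> count=0 queue=[] holders={T2,T3,T6}
Step 8: wait(T5) -> count=0 queue=[T5] holders={T2,T3,T6}
Step 9: wait(T4) -> count=0 queue=[T5,T4] holders={T2,T3,T6}
Step 10: signal(T2) -> count=0 queue=[T4] holders={T3,T5,T6}
Step 11: signal(T6) -> count=0 queue=[] holders={T3,T4,T5}
Step 12: signal(T3) -> count=1 queue=[] holders={T4,T5}
Step 13: wait(T7) -> count=0 queue=[] holders={T4,T5,T7}
Step 14: wait(T2) -> count=0 queue=[T2] holders={T4,T5,T7}
Step 15: signal(T5) -> count=0 queue=[] holders={T2,T4,T7}
Step 16: signal(T7) -> count=1 queue=[] holders={T2,T4}
Step 17: wait(T6) -> count=0 queue=[] holders={T2,T4,T6}
Step 18: signal(T4) -> count=1 queue=[] holders={T2,T6}
Final holders: T2,T6

Answer: T2,T6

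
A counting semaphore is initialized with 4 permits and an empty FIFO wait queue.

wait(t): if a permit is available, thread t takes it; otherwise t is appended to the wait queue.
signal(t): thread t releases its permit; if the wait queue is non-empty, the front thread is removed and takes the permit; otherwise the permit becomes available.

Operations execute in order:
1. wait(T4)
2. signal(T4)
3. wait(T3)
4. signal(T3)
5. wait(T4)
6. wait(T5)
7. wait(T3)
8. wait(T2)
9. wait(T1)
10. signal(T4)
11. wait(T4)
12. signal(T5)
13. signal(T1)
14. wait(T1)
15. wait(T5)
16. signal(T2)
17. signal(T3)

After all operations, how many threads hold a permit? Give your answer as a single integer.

Answer: 3

Derivation:
Step 1: wait(T4) -> count=3 queue=[] holders={T4}
Step 2: signal(T4) -> count=4 queue=[] holders={none}
Step 3: wait(T3) -> count=3 queue=[] holders={T3}
Step 4: signal(T3) -> count=4 queue=[] holders={none}
Step 5: wait(T4) -> count=3 queue=[] holders={T4}
Step 6: wait(T5) -> count=2 queue=[] holders={T4,T5}
Step 7: wait(T3) -> count=1 queue=[] holders={T3,T4,T5}
Step 8: wait(T2) -> count=0 queue=[] holders={T2,T3,T4,T5}
Step 9: wait(T1) -> count=0 queue=[T1] holders={T2,T3,T4,T5}
Step 10: signal(T4) -> count=0 queue=[] holders={T1,T2,T3,T5}
Step 11: wait(T4) -> count=0 queue=[T4] holders={T1,T2,T3,T5}
Step 12: signal(T5) -> count=0 queue=[] holders={T1,T2,T3,T4}
Step 13: signal(T1) -> count=1 queue=[] holders={T2,T3,T4}
Step 14: wait(T1) -> count=0 queue=[] holders={T1,T2,T3,T4}
Step 15: wait(T5) -> count=0 queue=[T5] holders={T1,T2,T3,T4}
Step 16: signal(T2) -> count=0 queue=[] holders={T1,T3,T4,T5}
Step 17: signal(T3) -> count=1 queue=[] holders={T1,T4,T5}
Final holders: {T1,T4,T5} -> 3 thread(s)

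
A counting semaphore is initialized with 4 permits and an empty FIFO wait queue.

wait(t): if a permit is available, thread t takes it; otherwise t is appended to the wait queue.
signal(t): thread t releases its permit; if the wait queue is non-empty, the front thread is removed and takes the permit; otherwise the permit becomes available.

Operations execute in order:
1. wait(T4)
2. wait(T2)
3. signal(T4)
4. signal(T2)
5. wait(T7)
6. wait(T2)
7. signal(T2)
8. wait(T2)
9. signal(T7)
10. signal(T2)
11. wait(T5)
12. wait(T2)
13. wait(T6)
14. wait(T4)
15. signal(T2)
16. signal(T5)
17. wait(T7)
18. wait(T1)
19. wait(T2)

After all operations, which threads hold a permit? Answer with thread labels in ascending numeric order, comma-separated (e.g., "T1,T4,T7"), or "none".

Step 1: wait(T4) -> count=3 queue=[] holders={T4}
Step 2: wait(T2) -> count=2 queue=[] holders={T2,T4}
Step 3: signal(T4) -> count=3 queue=[] holders={T2}
Step 4: signal(T2) -> count=4 queue=[] holders={none}
Step 5: wait(T7) -> count=3 queue=[] holders={T7}
Step 6: wait(T2) -> count=2 queue=[] holders={T2,T7}
Step 7: signal(T2) -> count=3 queue=[] holders={T7}
Step 8: wait(T2) -> count=2 queue=[] holders={T2,T7}
Step 9: signal(T7) -> count=3 queue=[] holders={T2}
Step 10: signal(T2) -> count=4 queue=[] holders={none}
Step 11: wait(T5) -> count=3 queue=[] holders={T5}
Step 12: wait(T2) -> count=2 queue=[] holders={T2,T5}
Step 13: wait(T6) -> count=1 queue=[] holders={T2,T5,T6}
Step 14: wait(T4) -> count=0 queue=[] holders={T2,T4,T5,T6}
Step 15: signal(T2) -> count=1 queue=[] holders={T4,T5,T6}
Step 16: signal(T5) -> count=2 queue=[] holders={T4,T6}
Step 17: wait(T7) -> count=1 queue=[] holders={T4,T6,T7}
Step 18: wait(T1) -> count=0 queue=[] holders={T1,T4,T6,T7}
Step 19: wait(T2) -> count=0 queue=[T2] holders={T1,T4,T6,T7}
Final holders: T1,T4,T6,T7

Answer: T1,T4,T6,T7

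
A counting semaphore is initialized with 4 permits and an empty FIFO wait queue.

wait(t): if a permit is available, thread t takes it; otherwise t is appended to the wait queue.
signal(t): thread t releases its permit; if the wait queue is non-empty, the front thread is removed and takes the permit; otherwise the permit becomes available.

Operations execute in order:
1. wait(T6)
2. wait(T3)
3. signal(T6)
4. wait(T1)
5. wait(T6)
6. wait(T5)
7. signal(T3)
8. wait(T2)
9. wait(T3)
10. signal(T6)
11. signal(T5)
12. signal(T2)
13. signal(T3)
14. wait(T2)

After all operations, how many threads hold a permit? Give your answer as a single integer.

Step 1: wait(T6) -> count=3 queue=[] holders={T6}
Step 2: wait(T3) -> count=2 queue=[] holders={T3,T6}
Step 3: signal(T6) -> count=3 queue=[] holders={T3}
Step 4: wait(T1) -> count=2 queue=[] holders={T1,T3}
Step 5: wait(T6) -> count=1 queue=[] holders={T1,T3,T6}
Step 6: wait(T5) -> count=0 queue=[] holders={T1,T3,T5,T6}
Step 7: signal(T3) -> count=1 queue=[] holders={T1,T5,T6}
Step 8: wait(T2) -> count=0 queue=[] holders={T1,T2,T5,T6}
Step 9: wait(T3) -> count=0 queue=[T3] holders={T1,T2,T5,T6}
Step 10: signal(T6) -> count=0 queue=[] holders={T1,T2,T3,T5}
Step 11: signal(T5) -> count=1 queue=[] holders={T1,T2,T3}
Step 12: signal(T2) -> count=2 queue=[] holders={T1,T3}
Step 13: signal(T3) -> count=3 queue=[] holders={T1}
Step 14: wait(T2) -> count=2 queue=[] holders={T1,T2}
Final holders: {T1,T2} -> 2 thread(s)

Answer: 2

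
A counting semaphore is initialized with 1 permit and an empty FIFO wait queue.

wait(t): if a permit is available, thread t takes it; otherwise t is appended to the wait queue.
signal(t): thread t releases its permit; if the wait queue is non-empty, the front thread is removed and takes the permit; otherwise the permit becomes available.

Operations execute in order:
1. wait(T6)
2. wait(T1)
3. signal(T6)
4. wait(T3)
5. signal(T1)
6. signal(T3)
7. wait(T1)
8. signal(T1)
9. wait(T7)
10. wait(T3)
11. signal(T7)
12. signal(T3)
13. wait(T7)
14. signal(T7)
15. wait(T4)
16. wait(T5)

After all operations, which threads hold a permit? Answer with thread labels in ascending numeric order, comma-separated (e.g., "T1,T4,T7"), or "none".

Answer: T4

Derivation:
Step 1: wait(T6) -> count=0 queue=[] holders={T6}
Step 2: wait(T1) -> count=0 queue=[T1] holders={T6}
Step 3: signal(T6) -> count=0 queue=[] holders={T1}
Step 4: wait(T3) -> count=0 queue=[T3] holders={T1}
Step 5: signal(T1) -> count=0 queue=[] holders={T3}
Step 6: signal(T3) -> count=1 queue=[] holders={none}
Step 7: wait(T1) -> count=0 queue=[] holders={T1}
Step 8: signal(T1) -> count=1 queue=[] holders={none}
Step 9: wait(T7) -> count=0 queue=[] holders={T7}
Step 10: wait(T3) -> count=0 queue=[T3] holders={T7}
Step 11: signal(T7) -> count=0 queue=[] holders={T3}
Step 12: signal(T3) -> count=1 queue=[] holders={none}
Step 13: wait(T7) -> count=0 queue=[] holders={T7}
Step 14: signal(T7) -> count=1 queue=[] holders={none}
Step 15: wait(T4) -> count=0 queue=[] holders={T4}
Step 16: wait(T5) -> count=0 queue=[T5] holders={T4}
Final holders: T4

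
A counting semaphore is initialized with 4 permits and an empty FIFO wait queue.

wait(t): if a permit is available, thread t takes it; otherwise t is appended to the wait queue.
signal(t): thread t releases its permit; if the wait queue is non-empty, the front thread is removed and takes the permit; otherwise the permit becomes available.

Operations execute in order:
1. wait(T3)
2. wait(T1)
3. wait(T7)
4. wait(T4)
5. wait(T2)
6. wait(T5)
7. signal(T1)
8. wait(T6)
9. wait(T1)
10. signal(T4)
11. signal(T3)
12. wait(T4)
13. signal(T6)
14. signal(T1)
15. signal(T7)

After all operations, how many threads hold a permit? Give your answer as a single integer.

Step 1: wait(T3) -> count=3 queue=[] holders={T3}
Step 2: wait(T1) -> count=2 queue=[] holders={T1,T3}
Step 3: wait(T7) -> count=1 queue=[] holders={T1,T3,T7}
Step 4: wait(T4) -> count=0 queue=[] holders={T1,T3,T4,T7}
Step 5: wait(T2) -> count=0 queue=[T2] holders={T1,T3,T4,T7}
Step 6: wait(T5) -> count=0 queue=[T2,T5] holders={T1,T3,T4,T7}
Step 7: signal(T1) -> count=0 queue=[T5] holders={T2,T3,T4,T7}
Step 8: wait(T6) -> count=0 queue=[T5,T6] holders={T2,T3,T4,T7}
Step 9: wait(T1) -> count=0 queue=[T5,T6,T1] holders={T2,T3,T4,T7}
Step 10: signal(T4) -> count=0 queue=[T6,T1] holders={T2,T3,T5,T7}
Step 11: signal(T3) -> count=0 queue=[T1] holders={T2,T5,T6,T7}
Step 12: wait(T4) -> count=0 queue=[T1,T4] holders={T2,T5,T6,T7}
Step 13: signal(T6) -> count=0 queue=[T4] holders={T1,T2,T5,T7}
Step 14: signal(T1) -> count=0 queue=[] holders={T2,T4,T5,T7}
Step 15: signal(T7) -> count=1 queue=[] holders={T2,T4,T5}
Final holders: {T2,T4,T5} -> 3 thread(s)

Answer: 3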